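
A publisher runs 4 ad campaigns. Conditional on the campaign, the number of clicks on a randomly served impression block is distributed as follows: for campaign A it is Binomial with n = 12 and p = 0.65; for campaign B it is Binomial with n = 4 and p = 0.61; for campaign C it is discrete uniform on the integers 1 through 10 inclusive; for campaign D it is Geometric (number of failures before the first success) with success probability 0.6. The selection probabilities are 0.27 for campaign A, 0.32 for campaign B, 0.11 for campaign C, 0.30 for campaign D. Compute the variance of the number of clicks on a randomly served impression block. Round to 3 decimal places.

Per component, A: μ=7.8, E[X²]=63.57; B: μ=2.44, E[X²]=6.9052; C: μ=5.5, E[X²]=38.5; D: μ=0.666667, E[X²]=1.55556.
E[X] = 0.27·7.8 + 0.32·2.44 + 0.11·5.5 + 0.3·0.666667 = 3.6918.
E[X²] = 0.27·63.57 + 0.32·6.9052 + 0.11·38.5 + 0.3·1.55556 = 24.0752.
Var(X) = E[X²] − (E[X])² = 24.0752 − 13.6294 = 10.4458.

10.446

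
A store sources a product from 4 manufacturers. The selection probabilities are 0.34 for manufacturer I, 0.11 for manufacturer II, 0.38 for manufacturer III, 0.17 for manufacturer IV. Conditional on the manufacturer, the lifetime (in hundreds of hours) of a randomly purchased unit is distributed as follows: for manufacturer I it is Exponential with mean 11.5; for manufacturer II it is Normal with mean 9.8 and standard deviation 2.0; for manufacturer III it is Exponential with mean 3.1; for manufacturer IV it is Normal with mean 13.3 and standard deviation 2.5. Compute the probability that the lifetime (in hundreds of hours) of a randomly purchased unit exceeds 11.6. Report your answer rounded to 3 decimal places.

Conditional on each manufacturer, P(X > 11.6): I: 0.364694; II: 0.18406; III: 0.0237082; IV: 0.751748.
By total probability, P(X > 11.6) = 0.34·0.364694 + 0.11·0.18406 + 0.38·0.0237082 + 0.17·0.751748 = 0.281049.

0.281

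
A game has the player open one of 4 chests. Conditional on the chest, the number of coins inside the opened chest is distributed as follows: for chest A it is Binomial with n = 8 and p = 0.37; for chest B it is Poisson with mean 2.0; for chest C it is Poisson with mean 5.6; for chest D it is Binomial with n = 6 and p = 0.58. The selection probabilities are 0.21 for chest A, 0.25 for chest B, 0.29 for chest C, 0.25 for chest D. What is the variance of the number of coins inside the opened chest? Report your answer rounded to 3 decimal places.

4.770

Per component, A: μ=2.96, E[X²]=10.6264; B: μ=2, E[X²]=6; C: μ=5.6, E[X²]=36.96; D: μ=3.48, E[X²]=13.572.
E[X] = 0.21·2.96 + 0.25·2 + 0.29·5.6 + 0.25·3.48 = 3.6156.
E[X²] = 0.21·10.6264 + 0.25·6 + 0.29·36.96 + 0.25·13.572 = 17.8429.
Var(X) = E[X²] − (E[X])² = 17.8429 − 13.0726 = 4.77038.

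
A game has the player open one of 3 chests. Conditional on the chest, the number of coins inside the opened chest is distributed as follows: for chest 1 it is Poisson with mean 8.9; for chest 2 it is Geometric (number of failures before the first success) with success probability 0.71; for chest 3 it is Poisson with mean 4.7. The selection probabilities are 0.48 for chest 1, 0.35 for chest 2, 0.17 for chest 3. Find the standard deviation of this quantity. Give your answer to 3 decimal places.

Per component, 1: μ=8.9, E[X²]=88.11; 2: μ=0.408451, E[X²]=0.742115; 3: μ=4.7, E[X²]=26.79.
E[X] = 0.48·8.9 + 0.35·0.408451 + 0.17·4.7 = 5.21396.
E[X²] = 0.48·88.11 + 0.35·0.742115 + 0.17·26.79 = 47.1068.
Var(X) = E[X²] − (E[X])² = 47.1068 − 27.1854 = 19.9215.
SD(X) = √19.9215 = 4.46335.

4.463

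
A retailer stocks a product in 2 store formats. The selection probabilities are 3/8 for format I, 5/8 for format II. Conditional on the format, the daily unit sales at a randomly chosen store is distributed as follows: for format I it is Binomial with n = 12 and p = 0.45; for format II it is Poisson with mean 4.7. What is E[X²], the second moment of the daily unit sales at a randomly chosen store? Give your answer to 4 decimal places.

For each component E[X²] = Var + (mean)², giving I: 32.13; II: 26.79.
Overall E[X²] = 0.375·32.13 + 0.625·26.79 = 28.7925.

28.7925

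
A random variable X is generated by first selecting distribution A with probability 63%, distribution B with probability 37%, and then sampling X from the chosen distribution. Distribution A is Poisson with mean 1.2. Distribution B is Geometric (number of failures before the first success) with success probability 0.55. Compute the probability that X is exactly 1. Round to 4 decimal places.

Conditional on each component, P(X = 1): A: 0.361433; B: 0.2475.
By total probability, P(X = 1) = 0.63·0.361433 + 0.37·0.2475 = 0.319278.

0.3193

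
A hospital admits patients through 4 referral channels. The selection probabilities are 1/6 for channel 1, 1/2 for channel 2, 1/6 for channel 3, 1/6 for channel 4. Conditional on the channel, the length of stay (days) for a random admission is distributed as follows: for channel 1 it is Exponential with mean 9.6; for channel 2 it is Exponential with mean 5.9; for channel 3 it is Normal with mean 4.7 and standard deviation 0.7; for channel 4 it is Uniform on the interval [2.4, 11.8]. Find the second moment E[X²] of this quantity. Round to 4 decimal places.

For each component E[X²] = Var + (mean)², giving 1: 184.32; 2: 69.62; 3: 22.58; 4: 57.7733.
Overall E[X²] = 0.166667·184.32 + 0.5·69.62 + 0.166667·22.58 + 0.166667·57.7733 = 78.9222.

78.9222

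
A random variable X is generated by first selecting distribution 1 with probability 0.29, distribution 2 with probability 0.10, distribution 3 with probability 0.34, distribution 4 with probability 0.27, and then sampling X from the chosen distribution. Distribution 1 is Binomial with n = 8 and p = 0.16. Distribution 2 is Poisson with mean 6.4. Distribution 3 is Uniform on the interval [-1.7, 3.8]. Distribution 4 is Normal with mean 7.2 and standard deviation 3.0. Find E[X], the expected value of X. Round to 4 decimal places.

3.3122

Component means — 1: 1.28; 2: 6.4; 3: 1.05; 4: 7.2.
E[X] = 0.29·1.28 + 0.1·6.4 + 0.34·1.05 + 0.27·7.2 = 3.3122.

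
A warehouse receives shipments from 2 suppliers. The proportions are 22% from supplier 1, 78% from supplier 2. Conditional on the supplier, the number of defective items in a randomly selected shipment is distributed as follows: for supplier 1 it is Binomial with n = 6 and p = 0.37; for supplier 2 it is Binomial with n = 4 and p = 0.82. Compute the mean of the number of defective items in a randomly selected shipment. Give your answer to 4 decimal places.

Component means — 1: 2.22; 2: 3.28.
E[X] = 0.22·2.22 + 0.78·3.28 = 3.0468.

3.0468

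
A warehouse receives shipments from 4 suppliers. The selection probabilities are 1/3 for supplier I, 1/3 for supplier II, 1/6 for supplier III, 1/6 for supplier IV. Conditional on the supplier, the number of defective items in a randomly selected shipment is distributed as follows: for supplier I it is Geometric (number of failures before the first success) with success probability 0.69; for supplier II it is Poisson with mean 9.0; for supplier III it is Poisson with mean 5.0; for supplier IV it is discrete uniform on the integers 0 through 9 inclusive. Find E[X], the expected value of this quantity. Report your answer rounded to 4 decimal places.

4.7331

Component means — I: 0.449275; II: 9; III: 5; IV: 4.5.
E[X] = 0.333333·0.449275 + 0.333333·9 + 0.166667·5 + 0.166667·4.5 = 4.73309.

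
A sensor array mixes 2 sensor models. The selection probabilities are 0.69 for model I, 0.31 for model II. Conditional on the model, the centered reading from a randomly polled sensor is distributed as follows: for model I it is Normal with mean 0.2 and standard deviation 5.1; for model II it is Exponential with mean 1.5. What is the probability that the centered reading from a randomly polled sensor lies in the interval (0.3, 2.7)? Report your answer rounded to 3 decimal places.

Conditional on each model, P(0.3 < X < 2.7): I: 0.180181; II: 0.653432.
By total probability, P(0.3 < X < 2.7) = 0.69·0.180181 + 0.31·0.653432 = 0.326888.

0.327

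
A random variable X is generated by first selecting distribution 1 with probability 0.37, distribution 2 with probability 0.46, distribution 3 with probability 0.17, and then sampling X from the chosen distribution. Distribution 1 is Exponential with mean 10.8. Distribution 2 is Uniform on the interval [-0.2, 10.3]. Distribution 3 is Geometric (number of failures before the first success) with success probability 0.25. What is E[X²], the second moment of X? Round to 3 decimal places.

105.841

For each component E[X²] = Var + (mean)², giving 1: 233.28; 2: 34.69; 3: 21.
Overall E[X²] = 0.37·233.28 + 0.46·34.69 + 0.17·21 = 105.841.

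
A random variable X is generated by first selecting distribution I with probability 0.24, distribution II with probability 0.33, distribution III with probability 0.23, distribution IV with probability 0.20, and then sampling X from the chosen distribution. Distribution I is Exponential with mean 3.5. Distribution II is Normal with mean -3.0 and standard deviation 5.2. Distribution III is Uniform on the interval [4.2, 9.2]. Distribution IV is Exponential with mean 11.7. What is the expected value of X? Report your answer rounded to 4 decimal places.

Component means — I: 3.5; II: -3; III: 6.7; IV: 11.7.
E[X] = 0.24·3.5 + 0.33·-3 + 0.23·6.7 + 0.2·11.7 = 3.731.

3.7310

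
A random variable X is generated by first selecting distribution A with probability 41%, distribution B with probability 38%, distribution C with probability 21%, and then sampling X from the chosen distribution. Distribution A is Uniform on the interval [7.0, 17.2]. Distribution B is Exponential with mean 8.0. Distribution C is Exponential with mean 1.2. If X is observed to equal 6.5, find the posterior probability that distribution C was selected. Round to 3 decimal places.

0.036

Likelihoods f(6.5 | ·): A: 0; B: 0.0554684; C: 0.00370161.
Posterior ∝ prior × likelihood. Numerator for C: 0.21·0.00370161 = 0.000777337.
Normalizing constant: 0.41·0 + 0.38·0.0554684 + 0.21·0.00370161 = 0.0218553.
P(C | observation) = 0.000777337 / 0.0218553 = 0.0355674.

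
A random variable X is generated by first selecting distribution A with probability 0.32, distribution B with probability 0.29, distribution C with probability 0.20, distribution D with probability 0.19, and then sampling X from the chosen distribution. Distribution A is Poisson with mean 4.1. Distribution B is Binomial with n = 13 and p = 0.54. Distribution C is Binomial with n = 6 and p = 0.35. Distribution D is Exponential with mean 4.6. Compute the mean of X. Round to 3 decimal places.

Component means — A: 4.1; B: 7.02; C: 2.1; D: 4.6.
E[X] = 0.32·4.1 + 0.29·7.02 + 0.2·2.1 + 0.19·4.6 = 4.6418.

4.642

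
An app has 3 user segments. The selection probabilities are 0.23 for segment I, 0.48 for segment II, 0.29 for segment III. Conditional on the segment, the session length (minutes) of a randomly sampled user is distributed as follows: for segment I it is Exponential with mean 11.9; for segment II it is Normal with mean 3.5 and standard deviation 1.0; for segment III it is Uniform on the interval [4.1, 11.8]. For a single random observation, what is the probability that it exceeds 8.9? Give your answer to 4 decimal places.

Conditional on each segment, P(X > 8.9): I: 0.47336; II: 3.33204e-08; III: 0.376623.
By total probability, P(X > 8.9) = 0.23·0.47336 + 0.48·3.33204e-08 + 0.29·0.376623 = 0.218094.

0.2181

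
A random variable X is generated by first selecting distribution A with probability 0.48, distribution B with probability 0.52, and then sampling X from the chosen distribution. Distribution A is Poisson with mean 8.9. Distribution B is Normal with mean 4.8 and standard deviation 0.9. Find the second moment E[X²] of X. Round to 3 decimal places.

54.695

For each component E[X²] = Var + (mean)², giving A: 88.11; B: 23.85.
Overall E[X²] = 0.48·88.11 + 0.52·23.85 = 54.6948.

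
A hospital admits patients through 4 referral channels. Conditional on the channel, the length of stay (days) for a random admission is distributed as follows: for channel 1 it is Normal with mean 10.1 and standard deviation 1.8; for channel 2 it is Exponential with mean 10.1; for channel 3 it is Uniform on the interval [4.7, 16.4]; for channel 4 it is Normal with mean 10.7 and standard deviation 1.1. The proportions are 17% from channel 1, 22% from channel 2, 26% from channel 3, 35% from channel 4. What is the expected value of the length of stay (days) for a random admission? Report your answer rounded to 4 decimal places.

Component means — 1: 10.1; 2: 10.1; 3: 10.55; 4: 10.7.
E[X] = 0.17·10.1 + 0.22·10.1 + 0.26·10.55 + 0.35·10.7 = 10.427.

10.4270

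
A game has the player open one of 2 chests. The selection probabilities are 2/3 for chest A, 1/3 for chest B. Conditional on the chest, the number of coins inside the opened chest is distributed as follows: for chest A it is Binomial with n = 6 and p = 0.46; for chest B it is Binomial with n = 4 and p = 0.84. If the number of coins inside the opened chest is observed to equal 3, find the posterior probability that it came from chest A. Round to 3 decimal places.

0.618

Likelihoods P(X=3 | ·): A: 0.306538; B: 0.379331.
Posterior ∝ prior × likelihood. Numerator for A: 0.666667·0.306538 = 0.204359.
Normalizing constant: 0.666667·0.306538 + 0.333333·0.379331 = 0.330802.
P(A | observation) = 0.204359 / 0.330802 = 0.617767.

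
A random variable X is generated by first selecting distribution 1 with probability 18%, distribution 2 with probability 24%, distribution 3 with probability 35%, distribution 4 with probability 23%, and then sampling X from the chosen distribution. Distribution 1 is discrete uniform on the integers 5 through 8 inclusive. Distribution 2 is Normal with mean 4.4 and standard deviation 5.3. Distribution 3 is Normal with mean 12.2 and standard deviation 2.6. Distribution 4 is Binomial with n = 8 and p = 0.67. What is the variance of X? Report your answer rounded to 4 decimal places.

20.9583

Per component, 1: μ=6.5, E[X²]=43.5; 2: μ=4.4, E[X²]=47.45; 3: μ=12.2, E[X²]=155.6; 4: μ=5.36, E[X²]=30.4984.
E[X] = 0.18·6.5 + 0.24·4.4 + 0.35·12.2 + 0.23·5.36 = 7.7288.
E[X²] = 0.18·43.5 + 0.24·47.45 + 0.35·155.6 + 0.23·30.4984 = 80.6926.
Var(X) = E[X²] − (E[X])² = 80.6926 − 59.7343 = 20.9583.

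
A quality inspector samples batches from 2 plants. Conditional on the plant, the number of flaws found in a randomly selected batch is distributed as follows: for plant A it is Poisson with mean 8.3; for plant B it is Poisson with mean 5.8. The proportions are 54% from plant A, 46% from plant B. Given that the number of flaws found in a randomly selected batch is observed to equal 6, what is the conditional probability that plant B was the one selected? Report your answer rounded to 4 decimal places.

0.5472

Likelihoods P(X=6 | ·): A: 0.112847; B: 0.160076.
Posterior ∝ prior × likelihood. Numerator for B: 0.46·0.160076 = 0.0736352.
Normalizing constant: 0.54·0.112847 + 0.46·0.160076 = 0.134573.
P(B | observation) = 0.0736352 / 0.134573 = 0.547177.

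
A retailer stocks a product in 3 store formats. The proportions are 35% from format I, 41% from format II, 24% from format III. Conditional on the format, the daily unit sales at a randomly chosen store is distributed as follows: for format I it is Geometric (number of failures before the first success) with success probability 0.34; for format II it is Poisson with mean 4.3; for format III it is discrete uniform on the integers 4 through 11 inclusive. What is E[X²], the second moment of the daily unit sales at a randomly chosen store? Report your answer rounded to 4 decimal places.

27.4210

For each component E[X²] = Var + (mean)², giving I: 9.47751; II: 22.79; III: 61.5.
Overall E[X²] = 0.35·9.47751 + 0.41·22.79 + 0.24·61.5 = 27.421.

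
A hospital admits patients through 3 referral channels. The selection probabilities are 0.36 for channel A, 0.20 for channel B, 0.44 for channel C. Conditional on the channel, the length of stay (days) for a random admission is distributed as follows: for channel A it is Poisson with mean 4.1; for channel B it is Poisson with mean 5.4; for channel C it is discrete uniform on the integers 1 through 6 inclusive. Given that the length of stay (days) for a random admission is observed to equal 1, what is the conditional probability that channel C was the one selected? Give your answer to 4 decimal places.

Likelihoods P(X=1 | ·): A: 0.067948; B: 0.0243895; C: 0.166667.
Posterior ∝ prior × likelihood. Numerator for C: 0.44·0.166667 = 0.0733333.
Normalizing constant: 0.36·0.067948 + 0.2·0.0243895 + 0.44·0.166667 = 0.102673.
P(C | observation) = 0.0733333 / 0.102673 = 0.714245.

0.7142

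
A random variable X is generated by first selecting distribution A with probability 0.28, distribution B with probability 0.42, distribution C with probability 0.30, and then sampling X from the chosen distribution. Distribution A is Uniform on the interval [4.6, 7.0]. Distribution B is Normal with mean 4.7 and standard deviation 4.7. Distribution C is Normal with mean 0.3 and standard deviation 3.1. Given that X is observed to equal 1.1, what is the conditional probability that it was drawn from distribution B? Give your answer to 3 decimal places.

Likelihoods f(1.1 | ·): A: 0; B: 0.0633015; C: 0.124476.
Posterior ∝ prior × likelihood. Numerator for B: 0.42·0.0633015 = 0.0265866.
Normalizing constant: 0.28·0 + 0.42·0.0633015 + 0.3·0.124476 = 0.0639295.
P(B | observation) = 0.0265866 / 0.0639295 = 0.415874.

0.416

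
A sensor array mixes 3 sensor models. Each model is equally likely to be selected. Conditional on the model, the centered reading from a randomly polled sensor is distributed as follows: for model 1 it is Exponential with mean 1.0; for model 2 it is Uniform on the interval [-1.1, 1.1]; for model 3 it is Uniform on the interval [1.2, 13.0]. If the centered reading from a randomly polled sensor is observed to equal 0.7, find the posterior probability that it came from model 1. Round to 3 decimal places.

0.522

Likelihoods f(0.7 | ·): 1: 0.496585; 2: 0.454545; 3: 0.
Posterior ∝ prior × likelihood. Numerator for 1: 0.333333·0.496585 = 0.165528.
Normalizing constant: 0.333333·0.496585 + 0.333333·0.454545 + 0.333333·0 = 0.317044.
P(1 | observation) = 0.165528 / 0.317044 = 0.5221.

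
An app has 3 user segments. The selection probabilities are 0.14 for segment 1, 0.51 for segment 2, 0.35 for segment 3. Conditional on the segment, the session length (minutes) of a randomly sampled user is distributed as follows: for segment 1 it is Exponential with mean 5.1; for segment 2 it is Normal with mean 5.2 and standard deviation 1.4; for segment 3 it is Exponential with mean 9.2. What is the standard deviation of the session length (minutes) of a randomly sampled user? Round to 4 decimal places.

6.1600

Per component, 1: μ=5.1, E[X²]=52.02; 2: μ=5.2, E[X²]=29; 3: μ=9.2, E[X²]=169.28.
E[X] = 0.14·5.1 + 0.51·5.2 + 0.35·9.2 = 6.586.
E[X²] = 0.14·52.02 + 0.51·29 + 0.35·169.28 = 81.3208.
Var(X) = E[X²] − (E[X])² = 81.3208 − 43.3754 = 37.9454.
SD(X) = √37.9454 = 6.15998.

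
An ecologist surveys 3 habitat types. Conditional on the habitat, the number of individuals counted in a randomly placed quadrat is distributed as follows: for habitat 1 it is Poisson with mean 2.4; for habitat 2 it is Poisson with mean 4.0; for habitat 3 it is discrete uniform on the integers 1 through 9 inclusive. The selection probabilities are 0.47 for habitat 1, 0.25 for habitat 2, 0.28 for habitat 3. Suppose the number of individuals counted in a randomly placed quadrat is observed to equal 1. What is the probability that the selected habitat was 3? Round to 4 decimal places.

0.2050

Likelihoods P(X=1 | ·): 1: 0.217723; 2: 0.0732626; 3: 0.111111.
Posterior ∝ prior × likelihood. Numerator for 3: 0.28·0.111111 = 0.0311111.
Normalizing constant: 0.47·0.217723 + 0.25·0.0732626 + 0.28·0.111111 = 0.151757.
P(3 | observation) = 0.0311111 / 0.151757 = 0.205007.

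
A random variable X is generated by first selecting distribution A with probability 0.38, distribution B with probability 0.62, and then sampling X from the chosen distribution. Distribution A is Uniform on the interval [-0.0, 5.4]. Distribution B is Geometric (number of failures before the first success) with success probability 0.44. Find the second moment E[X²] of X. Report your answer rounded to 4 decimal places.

For each component E[X²] = Var + (mean)², giving A: 9.72; B: 4.5124.
Overall E[X²] = 0.38·9.72 + 0.62·4.5124 = 6.49129.

6.4913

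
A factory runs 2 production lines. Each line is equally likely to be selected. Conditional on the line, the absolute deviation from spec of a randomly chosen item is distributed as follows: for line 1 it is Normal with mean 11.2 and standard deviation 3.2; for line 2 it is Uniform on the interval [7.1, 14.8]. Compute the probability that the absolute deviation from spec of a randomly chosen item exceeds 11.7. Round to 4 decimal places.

Conditional on each line, P(X > 11.7): 1: 0.437918; 2: 0.402597.
By total probability, P(X > 11.7) = 0.5·0.437918 + 0.5·0.402597 = 0.420258.

0.4203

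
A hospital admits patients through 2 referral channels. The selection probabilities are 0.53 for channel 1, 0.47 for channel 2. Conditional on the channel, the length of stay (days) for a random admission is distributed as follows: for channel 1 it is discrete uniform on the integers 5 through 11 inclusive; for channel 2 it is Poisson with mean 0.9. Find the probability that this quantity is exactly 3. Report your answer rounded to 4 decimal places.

0.0232

Conditional on each channel, P(X = 3): 1: 0; 2: 0.0493982.
By total probability, P(X = 3) = 0.53·0 + 0.47·0.0493982 = 0.0232172.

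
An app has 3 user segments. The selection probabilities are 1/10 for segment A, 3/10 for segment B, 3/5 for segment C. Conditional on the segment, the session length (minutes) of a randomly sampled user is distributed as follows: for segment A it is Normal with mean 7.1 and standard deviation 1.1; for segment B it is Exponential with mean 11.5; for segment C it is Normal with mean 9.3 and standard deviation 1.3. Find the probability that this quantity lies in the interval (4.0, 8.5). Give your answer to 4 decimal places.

0.3197

Conditional on each segment, P(4.0 < X < 8.5): A: 0.896028; B: 0.228693; C: 0.269128.
By total probability, P(4.0 < X < 8.5) = 0.1·0.896028 + 0.3·0.228693 + 0.6·0.269128 = 0.319687.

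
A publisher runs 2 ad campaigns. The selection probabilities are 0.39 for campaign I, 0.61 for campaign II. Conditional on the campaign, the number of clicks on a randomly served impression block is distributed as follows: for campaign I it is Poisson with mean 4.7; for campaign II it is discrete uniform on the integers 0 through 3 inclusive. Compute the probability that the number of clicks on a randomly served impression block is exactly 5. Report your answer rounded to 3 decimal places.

0.068

Conditional on each campaign, P(X = 5): I: 0.17383; II: 0.
By total probability, P(X = 5) = 0.39·0.17383 + 0.61·0 = 0.0677936.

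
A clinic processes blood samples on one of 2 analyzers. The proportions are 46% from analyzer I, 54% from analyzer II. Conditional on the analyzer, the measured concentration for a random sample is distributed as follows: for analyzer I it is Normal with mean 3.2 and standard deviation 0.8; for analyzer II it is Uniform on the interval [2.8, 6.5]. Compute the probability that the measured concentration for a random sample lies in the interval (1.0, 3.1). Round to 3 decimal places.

Conditional on each analyzer, P(1.0 < X < 3.1): I: 0.447282; II: 0.0810811.
By total probability, P(1.0 < X < 3.1) = 0.46·0.447282 + 0.54·0.0810811 = 0.249534.

0.250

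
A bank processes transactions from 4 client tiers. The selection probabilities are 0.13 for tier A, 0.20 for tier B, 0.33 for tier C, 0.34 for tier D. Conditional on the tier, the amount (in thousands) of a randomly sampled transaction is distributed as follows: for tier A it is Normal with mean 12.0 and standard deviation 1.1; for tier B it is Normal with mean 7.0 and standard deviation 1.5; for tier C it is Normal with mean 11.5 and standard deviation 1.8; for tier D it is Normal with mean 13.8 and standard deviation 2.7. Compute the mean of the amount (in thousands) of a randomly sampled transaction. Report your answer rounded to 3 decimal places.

11.447

Component means — A: 12; B: 7; C: 11.5; D: 13.8.
E[X] = 0.13·12 + 0.2·7 + 0.33·11.5 + 0.34·13.8 = 11.447.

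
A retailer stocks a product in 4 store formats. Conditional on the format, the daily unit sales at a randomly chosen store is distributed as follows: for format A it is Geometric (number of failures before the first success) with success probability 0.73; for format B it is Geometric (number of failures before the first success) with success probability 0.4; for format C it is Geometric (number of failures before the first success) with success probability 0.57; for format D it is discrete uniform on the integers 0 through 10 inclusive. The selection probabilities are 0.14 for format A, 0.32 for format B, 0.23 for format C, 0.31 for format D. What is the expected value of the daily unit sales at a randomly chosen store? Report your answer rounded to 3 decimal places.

Component means — A: 0.369863; B: 1.5; C: 0.754386; D: 5.
E[X] = 0.14·0.369863 + 0.32·1.5 + 0.23·0.754386 + 0.31·5 = 2.25529.

2.255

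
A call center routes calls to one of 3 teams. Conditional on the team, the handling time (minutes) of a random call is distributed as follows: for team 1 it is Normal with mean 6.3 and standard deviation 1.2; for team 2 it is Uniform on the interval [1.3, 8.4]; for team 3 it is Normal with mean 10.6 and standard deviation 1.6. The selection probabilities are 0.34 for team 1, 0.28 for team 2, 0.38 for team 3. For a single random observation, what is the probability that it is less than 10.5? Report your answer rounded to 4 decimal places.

0.8005

Conditional on each team, P(X < 10.5): 1: 0.999767; 2: 1; 3: 0.475082.
By total probability, P(X < 10.5) = 0.34·0.999767 + 0.28·1 + 0.38·0.475082 = 0.800452.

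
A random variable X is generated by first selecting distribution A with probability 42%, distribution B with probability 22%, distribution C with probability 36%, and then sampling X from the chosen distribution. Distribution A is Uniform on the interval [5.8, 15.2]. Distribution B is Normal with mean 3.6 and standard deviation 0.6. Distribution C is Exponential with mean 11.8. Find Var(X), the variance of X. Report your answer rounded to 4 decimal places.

63.2783

Per component, A: μ=10.5, E[X²]=117.613; B: μ=3.6, E[X²]=13.32; C: μ=11.8, E[X²]=278.48.
E[X] = 0.42·10.5 + 0.22·3.6 + 0.36·11.8 = 9.45.
E[X²] = 0.42·117.613 + 0.22·13.32 + 0.36·278.48 = 152.581.
Var(X) = E[X²] − (E[X])² = 152.581 − 89.3025 = 63.2783.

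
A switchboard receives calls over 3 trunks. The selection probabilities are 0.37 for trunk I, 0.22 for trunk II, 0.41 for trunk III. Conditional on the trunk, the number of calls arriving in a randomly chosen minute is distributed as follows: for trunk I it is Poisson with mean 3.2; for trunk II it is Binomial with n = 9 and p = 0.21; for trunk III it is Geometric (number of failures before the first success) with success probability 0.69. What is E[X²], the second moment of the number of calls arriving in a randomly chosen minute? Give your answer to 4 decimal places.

6.4369

For each component E[X²] = Var + (mean)², giving I: 13.44; II: 5.0652; III: 0.852972.
Overall E[X²] = 0.37·13.44 + 0.22·5.0652 + 0.41·0.852972 = 6.43686.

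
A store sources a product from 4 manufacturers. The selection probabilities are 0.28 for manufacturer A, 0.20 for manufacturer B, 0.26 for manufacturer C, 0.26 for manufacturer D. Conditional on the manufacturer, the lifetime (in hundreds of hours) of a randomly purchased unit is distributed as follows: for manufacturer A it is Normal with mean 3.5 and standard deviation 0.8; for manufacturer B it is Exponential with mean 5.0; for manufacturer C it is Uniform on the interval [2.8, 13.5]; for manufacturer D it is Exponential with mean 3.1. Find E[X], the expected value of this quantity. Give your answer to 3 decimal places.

Component means — A: 3.5; B: 5; C: 8.15; D: 3.1.
E[X] = 0.28·3.5 + 0.2·5 + 0.26·8.15 + 0.26·3.1 = 4.905.

4.905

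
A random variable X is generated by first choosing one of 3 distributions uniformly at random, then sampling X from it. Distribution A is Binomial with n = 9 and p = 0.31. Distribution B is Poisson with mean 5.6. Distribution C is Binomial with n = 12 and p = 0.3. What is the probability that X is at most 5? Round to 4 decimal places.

0.7881

Conditional on each component, P(X ≤ 5): A: 0.970238; B: 0.511861; C: 0.882151.
By total probability, P(X ≤ 5) = 0.333333·0.970238 + 0.333333·0.511861 + 0.333333·0.882151 = 0.788083.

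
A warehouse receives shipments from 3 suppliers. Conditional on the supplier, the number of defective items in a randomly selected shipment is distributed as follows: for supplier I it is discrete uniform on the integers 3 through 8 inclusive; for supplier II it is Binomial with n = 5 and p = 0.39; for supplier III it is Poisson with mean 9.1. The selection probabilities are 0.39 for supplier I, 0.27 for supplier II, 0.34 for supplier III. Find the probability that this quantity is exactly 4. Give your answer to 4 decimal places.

Conditional on each supplier, P(X = 4): I: 0.166667; II: 0.07056; III: 0.0319062.
By total probability, P(X = 4) = 0.39·0.166667 + 0.27·0.07056 + 0.34·0.0319062 = 0.0948993.

0.0949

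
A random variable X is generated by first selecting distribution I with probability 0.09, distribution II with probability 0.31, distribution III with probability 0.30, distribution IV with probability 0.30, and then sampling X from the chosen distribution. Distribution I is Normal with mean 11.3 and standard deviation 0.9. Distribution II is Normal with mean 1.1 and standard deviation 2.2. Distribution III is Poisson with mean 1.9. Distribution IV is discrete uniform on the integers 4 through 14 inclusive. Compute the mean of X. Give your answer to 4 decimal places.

4.6280

Component means — I: 11.3; II: 1.1; III: 1.9; IV: 9.
E[X] = 0.09·11.3 + 0.31·1.1 + 0.3·1.9 + 0.3·9 = 4.628.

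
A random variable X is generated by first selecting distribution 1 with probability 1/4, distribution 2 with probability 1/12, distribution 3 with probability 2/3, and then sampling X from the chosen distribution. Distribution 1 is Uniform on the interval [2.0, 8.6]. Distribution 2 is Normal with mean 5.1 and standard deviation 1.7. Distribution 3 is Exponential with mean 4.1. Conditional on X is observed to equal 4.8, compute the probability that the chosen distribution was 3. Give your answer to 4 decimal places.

Likelihoods f(4.8 | ·): 1: 0.151515; 2: 0.231046; 3: 0.0756439.
Posterior ∝ prior × likelihood. Numerator for 3: 0.666667·0.0756439 = 0.0504293.
Normalizing constant: 0.25·0.151515 + 0.0833333·0.231046 + 0.666667·0.0756439 = 0.107562.
P(3 | observation) = 0.0504293 / 0.107562 = 0.468839.

0.4688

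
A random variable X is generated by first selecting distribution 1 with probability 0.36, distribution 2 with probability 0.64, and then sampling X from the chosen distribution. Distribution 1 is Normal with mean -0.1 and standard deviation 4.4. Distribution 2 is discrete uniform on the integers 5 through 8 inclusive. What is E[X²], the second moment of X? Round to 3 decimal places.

34.813

For each component E[X²] = Var + (mean)², giving 1: 19.37; 2: 43.5.
Overall E[X²] = 0.36·19.37 + 0.64·43.5 = 34.8132.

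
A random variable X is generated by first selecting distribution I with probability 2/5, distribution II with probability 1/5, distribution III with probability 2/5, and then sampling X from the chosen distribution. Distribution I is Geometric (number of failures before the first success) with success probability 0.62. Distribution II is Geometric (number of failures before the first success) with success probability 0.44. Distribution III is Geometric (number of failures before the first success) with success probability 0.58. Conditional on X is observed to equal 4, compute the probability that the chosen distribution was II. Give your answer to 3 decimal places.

Likelihoods P(X=4 | ·): I: 0.0129278; II: 0.0432718; III: 0.0180478.
Posterior ∝ prior × likelihood. Numerator for II: 0.2·0.0432718 = 0.00865436.
Normalizing constant: 0.4·0.0129278 + 0.2·0.0432718 + 0.4·0.0180478 = 0.0210446.
P(II | observation) = 0.00865436 / 0.0210446 = 0.411238.

0.411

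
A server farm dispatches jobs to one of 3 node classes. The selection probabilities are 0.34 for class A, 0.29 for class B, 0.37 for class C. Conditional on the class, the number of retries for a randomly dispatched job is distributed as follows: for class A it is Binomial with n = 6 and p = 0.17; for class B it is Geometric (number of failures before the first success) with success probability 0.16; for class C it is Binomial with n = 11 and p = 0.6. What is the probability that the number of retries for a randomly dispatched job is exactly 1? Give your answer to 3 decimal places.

Conditional on each class, P(X = 1): A: 0.401782; B: 0.1344; C: 0.00069206.
By total probability, P(X = 1) = 0.34·0.401782 + 0.29·0.1344 + 0.37·0.00069206 = 0.175838.

0.176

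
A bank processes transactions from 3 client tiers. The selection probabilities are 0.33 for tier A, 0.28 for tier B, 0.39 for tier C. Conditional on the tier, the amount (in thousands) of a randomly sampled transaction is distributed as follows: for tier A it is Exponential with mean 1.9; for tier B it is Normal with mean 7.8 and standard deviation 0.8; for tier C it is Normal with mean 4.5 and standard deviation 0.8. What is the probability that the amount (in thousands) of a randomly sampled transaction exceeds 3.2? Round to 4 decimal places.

0.7109

Conditional on each tier, P(X > 3.2): A: 0.185591; B: 1; C: 0.947919.
By total probability, P(X > 3.2) = 0.33·0.185591 + 0.28·1 + 0.39·0.947919 = 0.710933.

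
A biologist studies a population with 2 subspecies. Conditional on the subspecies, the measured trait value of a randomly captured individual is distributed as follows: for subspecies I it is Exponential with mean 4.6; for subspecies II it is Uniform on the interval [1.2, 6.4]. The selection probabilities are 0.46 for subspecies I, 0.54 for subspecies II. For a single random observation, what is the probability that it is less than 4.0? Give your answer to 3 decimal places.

0.558

Conditional on each subspecies, P(X < 4.0): I: 0.580866; II: 0.538462.
By total probability, P(X < 4.0) = 0.46·0.580866 + 0.54·0.538462 = 0.557968.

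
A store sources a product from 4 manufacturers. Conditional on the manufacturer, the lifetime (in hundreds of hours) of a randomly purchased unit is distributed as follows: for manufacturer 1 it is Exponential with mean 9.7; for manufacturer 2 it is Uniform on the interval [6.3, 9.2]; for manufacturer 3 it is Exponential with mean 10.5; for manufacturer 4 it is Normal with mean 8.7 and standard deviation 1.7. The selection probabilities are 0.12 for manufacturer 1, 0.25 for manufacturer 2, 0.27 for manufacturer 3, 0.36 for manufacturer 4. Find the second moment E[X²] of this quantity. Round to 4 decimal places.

125.5962

For each component E[X²] = Var + (mean)², giving 1: 188.18; 2: 60.7633; 3: 220.5; 4: 78.58.
Overall E[X²] = 0.12·188.18 + 0.25·60.7633 + 0.27·220.5 + 0.36·78.58 = 125.596.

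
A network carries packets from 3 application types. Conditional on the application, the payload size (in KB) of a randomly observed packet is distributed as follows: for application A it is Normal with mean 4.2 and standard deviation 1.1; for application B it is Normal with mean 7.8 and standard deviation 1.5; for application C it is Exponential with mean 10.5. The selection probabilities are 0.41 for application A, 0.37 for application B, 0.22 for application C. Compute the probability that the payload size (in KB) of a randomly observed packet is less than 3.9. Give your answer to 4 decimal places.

Conditional on each application, P(X < 3.9): A: 0.392531; B: 0.00466119; C: 0.310252.
By total probability, P(X < 3.9) = 0.41·0.392531 + 0.37·0.00466119 + 0.22·0.310252 = 0.230918.

0.2309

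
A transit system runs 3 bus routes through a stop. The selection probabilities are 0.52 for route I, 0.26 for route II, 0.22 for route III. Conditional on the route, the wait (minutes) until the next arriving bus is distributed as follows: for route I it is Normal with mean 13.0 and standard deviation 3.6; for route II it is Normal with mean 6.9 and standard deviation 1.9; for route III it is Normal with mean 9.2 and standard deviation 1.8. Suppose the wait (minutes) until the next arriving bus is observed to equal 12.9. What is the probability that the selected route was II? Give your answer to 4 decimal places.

0.0058

Likelihoods f(12.9 | ·): I: 0.110775; II: 0.0014345; III: 0.0267993.
Posterior ∝ prior × likelihood. Numerator for II: 0.26·0.0014345 = 0.000372969.
Normalizing constant: 0.52·0.110775 + 0.26·0.0014345 + 0.22·0.0267993 = 0.0638716.
P(II | observation) = 0.000372969 / 0.0638716 = 0.00583936.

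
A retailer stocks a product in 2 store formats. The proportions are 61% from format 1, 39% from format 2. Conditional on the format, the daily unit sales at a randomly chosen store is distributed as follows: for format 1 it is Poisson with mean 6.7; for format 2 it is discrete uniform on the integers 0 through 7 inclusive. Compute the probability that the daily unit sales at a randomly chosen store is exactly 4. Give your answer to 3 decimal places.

Conditional on each format, P(X = 4): 1: 0.103351; 2: 0.125.
By total probability, P(X = 4) = 0.61·0.103351 + 0.39·0.125 = 0.111794.

0.112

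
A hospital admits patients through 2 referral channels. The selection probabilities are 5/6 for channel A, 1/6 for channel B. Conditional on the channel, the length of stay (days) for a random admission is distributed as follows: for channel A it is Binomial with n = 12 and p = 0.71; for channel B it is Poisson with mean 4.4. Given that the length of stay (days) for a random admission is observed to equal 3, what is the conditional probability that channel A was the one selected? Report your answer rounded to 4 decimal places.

Likelihoods P(X=3 | ·): A: 0.0011423; B: 0.174305.
Posterior ∝ prior × likelihood. Numerator for A: 0.833333·0.0011423 = 0.000951916.
Normalizing constant: 0.833333·0.0011423 + 0.166667·0.174305 = 0.0300028.
P(A | observation) = 0.000951916 / 0.0300028 = 0.0317275.

0.0317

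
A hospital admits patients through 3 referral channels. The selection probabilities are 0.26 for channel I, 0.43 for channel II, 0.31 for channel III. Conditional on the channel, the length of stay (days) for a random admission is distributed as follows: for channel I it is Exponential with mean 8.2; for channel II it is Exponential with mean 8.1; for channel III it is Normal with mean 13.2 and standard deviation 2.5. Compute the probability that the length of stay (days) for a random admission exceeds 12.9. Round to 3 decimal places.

0.311

Conditional on each channel, P(X > 12.9): I: 0.207387; II: 0.203398; III: 0.547758.
By total probability, P(X > 12.9) = 0.26·0.207387 + 0.43·0.203398 + 0.31·0.547758 = 0.311187.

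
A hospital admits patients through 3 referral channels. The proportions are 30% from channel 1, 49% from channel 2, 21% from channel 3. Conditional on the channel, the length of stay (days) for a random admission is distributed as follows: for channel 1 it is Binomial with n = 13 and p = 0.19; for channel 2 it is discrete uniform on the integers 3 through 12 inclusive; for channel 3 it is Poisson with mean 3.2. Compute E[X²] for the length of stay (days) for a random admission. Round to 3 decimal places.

For each component E[X²] = Var + (mean)², giving 1: 8.1016; 2: 64.5; 3: 13.44.
Overall E[X²] = 0.3·8.1016 + 0.49·64.5 + 0.21·13.44 = 36.8579.

36.858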